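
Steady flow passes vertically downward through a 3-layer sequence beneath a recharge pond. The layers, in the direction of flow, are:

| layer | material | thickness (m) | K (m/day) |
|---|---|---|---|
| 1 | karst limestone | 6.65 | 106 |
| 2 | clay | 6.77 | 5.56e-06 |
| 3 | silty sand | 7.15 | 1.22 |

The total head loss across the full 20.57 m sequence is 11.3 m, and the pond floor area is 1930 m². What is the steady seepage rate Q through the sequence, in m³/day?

0.0179

Flow is perpendicular to layering, so the layers act in series and the equivalent K is the thickness-weighted harmonic mean.
Total thickness L = 6.65 + 6.77 + 7.15 = 20.57 m.
Σ(b_i/K_i) = 6.65/106 + 6.77/5.56e-06 + 7.15/1.22 = 1.218e+06 d.
K_eq = L / Σ(b_i/K_i) = 20.57 / 1.218e+06 = 1.689e-05 m/day.
Q = K_eq · A · (Δh/L) = 1.689e-05 × 1930 × (11.3/20.57) = 0.01791 m³/day.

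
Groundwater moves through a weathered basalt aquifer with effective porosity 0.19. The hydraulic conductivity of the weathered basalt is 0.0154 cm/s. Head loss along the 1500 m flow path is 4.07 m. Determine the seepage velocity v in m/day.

0.190

Convert K: 0.0154 cm/s × 864 = 13.31 m/day.
Hydraulic gradient i = Δh / L = 4.07 / 1500 = 0.002713.
Darcy flux q = K · i = 13.31 × 0.002713 = 0.03610 m/day.
Seepage velocity v = q / n_e = 0.03610 / 0.19 = 0.1900 m/day.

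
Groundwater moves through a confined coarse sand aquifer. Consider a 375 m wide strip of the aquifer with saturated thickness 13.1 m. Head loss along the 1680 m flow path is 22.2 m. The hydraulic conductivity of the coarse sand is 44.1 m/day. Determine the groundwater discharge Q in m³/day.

2860

Cross-sectional area A = 375 × 13.1 = 4912 m².
Hydraulic gradient i = Δh / L = 22.2 / 1680 = 0.01321.
Darcy's law: Q = K · A · i = 44.10 × 4912 × 0.01321 = 2863 m³/day.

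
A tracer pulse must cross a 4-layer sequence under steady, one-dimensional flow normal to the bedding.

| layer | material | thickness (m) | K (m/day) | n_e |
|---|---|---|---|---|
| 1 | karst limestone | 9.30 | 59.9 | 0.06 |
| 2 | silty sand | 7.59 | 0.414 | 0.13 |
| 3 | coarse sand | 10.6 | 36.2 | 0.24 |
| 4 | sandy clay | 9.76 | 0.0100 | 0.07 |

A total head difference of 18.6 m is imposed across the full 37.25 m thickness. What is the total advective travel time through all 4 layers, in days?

255

With flow normal to the layers, continuity requires the same specific discharge q through every layer.
Σ(b_i/K_i) = 9.30/59.9 + 7.59/0.414 + 10.6/36.2 + 9.76/0.0100 = 994.8 d.
q = Δh / Σ(b_i/K_i) = 18.6 / 994.8 = 0.01870 m/day.
In each layer the seepage velocity is v_i = q/n_i, so the layer transit time is t_i = b_i·n_i / q:
  layer 1 (karst limestone): t_1 = 9.30 × 0.06 / 0.01870 = 29.84 d
  layer 2 (silty sand): t_2 = 7.59 × 0.13 / 0.01870 = 52.77 d
  layer 3 (coarse sand): t_3 = 10.6 × 0.24 / 0.01870 = 136.1 d
  layer 4 (sandy clay): t_4 = 9.76 × 0.07 / 0.01870 = 36.54 d
Total t = Σ t_i = 255.2 days.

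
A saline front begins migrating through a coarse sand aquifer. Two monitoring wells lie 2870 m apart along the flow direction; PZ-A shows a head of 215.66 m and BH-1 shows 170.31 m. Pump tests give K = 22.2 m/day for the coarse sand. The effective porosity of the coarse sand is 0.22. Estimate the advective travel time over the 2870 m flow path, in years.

Hydraulic gradient i = (215.66 − 170.31) / 2870 = 45.35 / 2870 = 0.01580.
Darcy flux q = K · i = 22.20 × 0.01580 = 0.3508 m/day.
Seepage velocity v = q / n_e = 0.3508 / 0.22 = 1.595 m/day.
Travel time t = L / v = 2870 / 1.595 = 1800 days = 4.928 years.

4.93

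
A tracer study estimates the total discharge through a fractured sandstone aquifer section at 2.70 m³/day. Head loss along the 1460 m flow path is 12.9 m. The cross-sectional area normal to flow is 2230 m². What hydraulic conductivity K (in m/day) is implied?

0.137

Hydraulic gradient i = Δh / L = 12.9 / 1460 = 0.008836.
From Q = K·A·i, K = Q / (A·i) = 2.70 / (2230 × 0.008836) = 0.1370 m/day.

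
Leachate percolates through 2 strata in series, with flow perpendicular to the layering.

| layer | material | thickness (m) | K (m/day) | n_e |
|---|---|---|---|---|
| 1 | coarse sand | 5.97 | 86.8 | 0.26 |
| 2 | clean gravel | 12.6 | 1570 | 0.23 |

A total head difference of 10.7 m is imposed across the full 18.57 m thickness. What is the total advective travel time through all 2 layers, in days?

With flow normal to the layers, continuity requires the same specific discharge q through every layer.
Σ(b_i/K_i) = 5.97/86.8 + 12.6/1570 = 0.07680 d.
q = Δh / Σ(b_i/K_i) = 10.7 / 0.07680 = 139.3 m/day.
In each layer the seepage velocity is v_i = q/n_i, so the layer transit time is t_i = b_i·n_i / q:
  layer 1 (coarse sand): t_1 = 5.97 × 0.26 / 139.3 = 0.01114 d
  layer 2 (clean gravel): t_2 = 12.6 × 0.23 / 139.3 = 0.02080 d
Total t = Σ t_i = 0.03194 days.

0.0319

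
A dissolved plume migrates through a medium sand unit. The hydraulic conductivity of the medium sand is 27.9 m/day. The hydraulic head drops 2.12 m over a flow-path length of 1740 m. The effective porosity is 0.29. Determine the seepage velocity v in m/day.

0.117

Hydraulic gradient i = Δh / L = 2.12 / 1740 = 0.001218.
Darcy flux q = K · i = 27.90 × 0.001218 = 0.03399 m/day.
Seepage velocity v = q / n_e = 0.03399 / 0.29 = 0.1172 m/day.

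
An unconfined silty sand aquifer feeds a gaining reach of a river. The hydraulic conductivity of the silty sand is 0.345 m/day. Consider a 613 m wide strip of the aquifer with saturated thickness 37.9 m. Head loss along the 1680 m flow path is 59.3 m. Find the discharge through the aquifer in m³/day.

Cross-sectional area A = 613 × 37.9 = 23233 m².
Hydraulic gradient i = Δh / L = 59.3 / 1680 = 0.03530.
Darcy's law: Q = K · A · i = 0.3450 × 23233 × 0.03530 = 282.9 m³/day.

283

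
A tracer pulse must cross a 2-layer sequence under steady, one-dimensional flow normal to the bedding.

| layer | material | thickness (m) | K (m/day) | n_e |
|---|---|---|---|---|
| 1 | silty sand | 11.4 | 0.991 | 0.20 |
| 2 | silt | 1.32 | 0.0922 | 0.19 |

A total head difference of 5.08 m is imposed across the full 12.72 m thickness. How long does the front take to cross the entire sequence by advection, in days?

12.9

With flow normal to the layers, continuity requires the same specific discharge q through every layer.
Σ(b_i/K_i) = 11.4/0.991 + 1.32/0.0922 = 25.82 d.
q = Δh / Σ(b_i/K_i) = 5.08 / 25.82 = 0.1967 m/day.
In each layer the seepage velocity is v_i = q/n_i, so the layer transit time is t_i = b_i·n_i / q:
  layer 1 (silty sand): t_1 = 11.4 × 0.20 / 0.1967 = 11.59 d
  layer 2 (silt): t_2 = 1.32 × 0.19 / 0.1967 = 1.275 d
Total t = Σ t_i = 12.86 days.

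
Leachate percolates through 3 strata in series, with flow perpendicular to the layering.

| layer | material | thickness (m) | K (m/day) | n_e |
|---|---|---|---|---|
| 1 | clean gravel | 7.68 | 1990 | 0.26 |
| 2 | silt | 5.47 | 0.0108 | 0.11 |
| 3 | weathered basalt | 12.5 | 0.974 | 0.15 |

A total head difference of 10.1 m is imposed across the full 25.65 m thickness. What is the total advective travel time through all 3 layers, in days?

230

With flow normal to the layers, continuity requires the same specific discharge q through every layer.
Σ(b_i/K_i) = 7.68/1990 + 5.47/0.0108 + 12.5/0.974 = 519.3 d.
q = Δh / Σ(b_i/K_i) = 10.1 / 519.3 = 0.01945 m/day.
In each layer the seepage velocity is v_i = q/n_i, so the layer transit time is t_i = b_i·n_i / q:
  layer 1 (clean gravel): t_1 = 7.68 × 0.26 / 0.01945 = 102.7 d
  layer 2 (silt): t_2 = 5.47 × 0.11 / 0.01945 = 30.94 d
  layer 3 (weathered basalt): t_3 = 12.5 × 0.15 / 0.01945 = 96.41 d
Total t = Σ t_i = 230.0 days.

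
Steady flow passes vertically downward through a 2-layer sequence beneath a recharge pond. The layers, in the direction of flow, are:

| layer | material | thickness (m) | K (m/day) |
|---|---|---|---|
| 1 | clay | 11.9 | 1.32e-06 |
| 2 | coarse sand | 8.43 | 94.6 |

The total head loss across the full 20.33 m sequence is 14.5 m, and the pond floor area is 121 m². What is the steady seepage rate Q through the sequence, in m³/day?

0.000195

Flow is perpendicular to layering, so the layers act in series and the equivalent K is the thickness-weighted harmonic mean.
Total thickness L = 11.9 + 8.43 = 20.33 m.
Σ(b_i/K_i) = 11.9/1.32e-06 + 8.43/94.6 = 9.015e+06 d.
K_eq = L / Σ(b_i/K_i) = 20.33 / 9.015e+06 = 2.255e-06 m/day.
Q = K_eq · A · (Δh/L) = 2.255e-06 × 121 × (14.5/20.33) = 0.0001946 m³/day.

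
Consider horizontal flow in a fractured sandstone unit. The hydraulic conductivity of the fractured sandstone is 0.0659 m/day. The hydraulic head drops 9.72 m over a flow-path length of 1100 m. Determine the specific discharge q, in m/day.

0.000582

Hydraulic gradient i = Δh / L = 9.72 / 1100 = 0.008836.
Specific discharge q = K · i = 0.06590 × 0.008836 = 0.0005823 m/day.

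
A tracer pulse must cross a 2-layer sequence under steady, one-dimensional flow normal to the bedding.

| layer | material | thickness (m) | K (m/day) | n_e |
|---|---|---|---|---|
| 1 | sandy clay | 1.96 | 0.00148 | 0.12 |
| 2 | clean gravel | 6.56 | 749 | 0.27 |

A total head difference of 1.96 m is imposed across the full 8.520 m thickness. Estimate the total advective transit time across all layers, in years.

3.71

With flow normal to the layers, continuity requires the same specific discharge q through every layer.
Σ(b_i/K_i) = 1.96/0.00148 + 6.56/749 = 1324 d.
q = Δh / Σ(b_i/K_i) = 1.96 / 1324 = 0.001480 m/day.
In each layer the seepage velocity is v_i = q/n_i, so the layer transit time is t_i = b_i·n_i / q:
  layer 1 (sandy clay): t_1 = 1.96 × 0.12 / 0.001480 = 158.9 d
  layer 2 (clean gravel): t_2 = 6.56 × 0.27 / 0.001480 = 1197 d
Total t = Σ t_i = 1356 days = 3.712 years.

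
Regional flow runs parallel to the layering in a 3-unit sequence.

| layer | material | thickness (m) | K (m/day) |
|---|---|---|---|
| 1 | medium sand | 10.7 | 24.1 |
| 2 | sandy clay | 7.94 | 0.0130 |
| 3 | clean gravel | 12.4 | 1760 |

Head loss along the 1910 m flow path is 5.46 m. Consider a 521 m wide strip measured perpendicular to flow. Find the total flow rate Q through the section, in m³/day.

Flow is parallel to layering, so each bed carries its own Darcy discharge and the transmissivities add.
Σ(K_i·b_i) = 24.1×10.7 + 0.0130×7.94 + 1760×12.4 = 22082 m²/day.
Hydraulic gradient i = Δh / L = 5.46 / 1910 = 0.002859.
Q = Σ(K_i·b_i) · W · i = 22082 × 521 × 0.002859 = 32888 m³/day.

32900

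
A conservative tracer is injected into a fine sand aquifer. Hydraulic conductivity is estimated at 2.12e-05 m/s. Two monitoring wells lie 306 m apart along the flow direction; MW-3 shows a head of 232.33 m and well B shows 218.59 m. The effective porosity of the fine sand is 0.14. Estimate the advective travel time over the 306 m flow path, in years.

Convert K: 2.12e-05 m/s × 86400 = 1.832 m/day.
Hydraulic gradient i = (232.33 − 218.59) / 306 = 13.74 / 306 = 0.04490.
Darcy flux q = K · i = 1.832 × 0.04490 = 0.08225 m/day.
Seepage velocity v = q / n_e = 0.08225 / 0.14 = 0.5875 m/day.
Travel time t = L / v = 306 / 0.5875 = 520.9 days = 1.426 years.

1.43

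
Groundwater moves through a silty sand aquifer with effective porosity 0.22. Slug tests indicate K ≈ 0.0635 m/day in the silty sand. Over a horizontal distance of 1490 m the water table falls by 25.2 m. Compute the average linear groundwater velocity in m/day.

Hydraulic gradient i = Δh / L = 25.2 / 1490 = 0.01691.
Darcy flux q = K · i = 0.06350 × 0.01691 = 0.001074 m/day.
Seepage velocity v = q / n_e = 0.001074 / 0.22 = 0.004882 m/day.

0.00488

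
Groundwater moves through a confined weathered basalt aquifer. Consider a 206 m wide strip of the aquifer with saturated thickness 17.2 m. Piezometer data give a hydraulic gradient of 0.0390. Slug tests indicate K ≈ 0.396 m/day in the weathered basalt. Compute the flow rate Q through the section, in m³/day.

54.7

Cross-sectional area A = 206 × 17.2 = 3543 m².
Hydraulic gradient i = 0.0390.
Darcy's law: Q = K · A · i = 0.3960 × 3543 × 0.03900 = 54.72 m³/day.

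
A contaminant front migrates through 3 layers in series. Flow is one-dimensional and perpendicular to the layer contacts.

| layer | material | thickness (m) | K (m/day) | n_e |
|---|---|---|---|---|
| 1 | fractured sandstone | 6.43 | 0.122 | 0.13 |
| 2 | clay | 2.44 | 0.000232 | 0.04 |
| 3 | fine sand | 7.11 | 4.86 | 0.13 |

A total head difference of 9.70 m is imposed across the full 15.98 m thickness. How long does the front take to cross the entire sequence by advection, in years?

5.54

With flow normal to the layers, continuity requires the same specific discharge q through every layer.
Σ(b_i/K_i) = 6.43/0.122 + 2.44/0.000232 + 7.11/4.86 = 10571 d.
q = Δh / Σ(b_i/K_i) = 9.70 / 10571 = 0.0009176 m/day.
In each layer the seepage velocity is v_i = q/n_i, so the layer transit time is t_i = b_i·n_i / q:
  layer 1 (fractured sandstone): t_1 = 6.43 × 0.13 / 0.0009176 = 911.0 d
  layer 2 (clay): t_2 = 2.44 × 0.04 / 0.0009176 = 106.4 d
  layer 3 (fine sand): t_3 = 7.11 × 0.13 / 0.0009176 = 1007 d
Total t = Σ t_i = 2025 days = 5.543 years.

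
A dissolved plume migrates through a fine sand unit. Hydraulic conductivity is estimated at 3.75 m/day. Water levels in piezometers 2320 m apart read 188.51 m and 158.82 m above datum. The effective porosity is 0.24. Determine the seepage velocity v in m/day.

0.200

Hydraulic gradient i = (188.51 − 158.82) / 2320 = 29.69 / 2320 = 0.01280.
Darcy flux q = K · i = 3.750 × 0.01280 = 0.04799 m/day.
Seepage velocity v = q / n_e = 0.04799 / 0.24 = 0.2000 m/day.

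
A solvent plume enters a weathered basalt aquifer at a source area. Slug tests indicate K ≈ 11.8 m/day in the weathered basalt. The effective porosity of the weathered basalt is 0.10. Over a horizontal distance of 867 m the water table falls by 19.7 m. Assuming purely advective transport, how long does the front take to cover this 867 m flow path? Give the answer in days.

Hydraulic gradient i = Δh / L = 19.7 / 867 = 0.02272.
Darcy flux q = K · i = 11.80 × 0.02272 = 0.2681 m/day.
Seepage velocity v = q / n_e = 0.2681 / 0.10 = 2.681 m/day.
Travel time t = L / v = 867 / 2.681 = 323.4 days.

323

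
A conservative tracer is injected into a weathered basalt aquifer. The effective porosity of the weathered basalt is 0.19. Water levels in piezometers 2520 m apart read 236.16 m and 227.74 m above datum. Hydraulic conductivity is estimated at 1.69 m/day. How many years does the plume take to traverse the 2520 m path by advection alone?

Hydraulic gradient i = (236.16 − 227.74) / 2520 = 8.42 / 2520 = 0.003341.
Darcy flux q = K · i = 1.690 × 0.003341 = 0.005647 m/day.
Seepage velocity v = q / n_e = 0.005647 / 0.19 = 0.02972 m/day.
Travel time t = L / v = 2520 / 0.02972 = 84792 days = 232.1 years.

232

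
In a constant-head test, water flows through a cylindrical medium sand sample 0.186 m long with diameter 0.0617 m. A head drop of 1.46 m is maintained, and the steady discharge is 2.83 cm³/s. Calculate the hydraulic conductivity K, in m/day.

Cross-sectional area A = π·(d/2)² = π × (0.0617/2)² = 0.002990 m².
Convert discharge: 2.83 cm³/s = 2.830e-06 m³/s.
Darcy's law rearranged: K = Q·L / (A·Δh) = 2.830e-06 × 0.186 / (0.002990 × 1.46) = 0.0001206 m/s = 10.42 m/day.

10.4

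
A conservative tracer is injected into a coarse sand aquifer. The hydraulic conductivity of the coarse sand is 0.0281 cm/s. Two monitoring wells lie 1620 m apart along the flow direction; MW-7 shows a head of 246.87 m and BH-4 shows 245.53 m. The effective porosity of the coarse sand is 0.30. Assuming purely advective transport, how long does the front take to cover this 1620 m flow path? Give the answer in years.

66.3

Convert K: 0.0281 cm/s × 864 = 24.28 m/day.
Hydraulic gradient i = (246.87 − 245.53) / 1620 = 1.34 / 1620 = 0.0008272.
Darcy flux q = K · i = 24.28 × 0.0008272 = 0.02008 m/day.
Seepage velocity v = q / n_e = 0.02008 / 0.30 = 0.06694 m/day.
Travel time t = L / v = 1620 / 0.06694 = 24201 days = 66.26 years.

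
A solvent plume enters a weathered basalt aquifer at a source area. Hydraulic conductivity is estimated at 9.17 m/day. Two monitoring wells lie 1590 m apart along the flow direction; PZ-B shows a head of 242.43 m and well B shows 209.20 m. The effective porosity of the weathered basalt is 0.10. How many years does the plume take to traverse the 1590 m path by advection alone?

Hydraulic gradient i = (242.43 − 209.20) / 1590 = 33.23 / 1590 = 0.02090.
Darcy flux q = K · i = 9.170 × 0.02090 = 0.1916 m/day.
Seepage velocity v = q / n_e = 0.1916 / 0.10 = 1.916 m/day.
Travel time t = L / v = 1590 / 1.916 = 829.6 days = 2.271 years.

2.27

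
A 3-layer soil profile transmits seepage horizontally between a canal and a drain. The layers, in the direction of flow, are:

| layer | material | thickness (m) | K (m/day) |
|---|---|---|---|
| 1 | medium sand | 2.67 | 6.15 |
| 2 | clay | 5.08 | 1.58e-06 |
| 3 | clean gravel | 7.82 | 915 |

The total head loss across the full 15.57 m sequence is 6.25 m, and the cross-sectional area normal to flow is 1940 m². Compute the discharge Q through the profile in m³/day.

0.00377

Flow is perpendicular to layering, so the layers act in series and the equivalent K is the thickness-weighted harmonic mean.
Total thickness L = 2.67 + 5.08 + 7.82 = 15.57 m.
Σ(b_i/K_i) = 2.67/6.15 + 5.08/1.58e-06 + 7.82/915 = 3.215e+06 d.
K_eq = L / Σ(b_i/K_i) = 15.57 / 3.215e+06 = 4.843e-06 m/day.
Q = K_eq · A · (Δh/L) = 4.843e-06 × 1940 × (6.25/15.57) = 0.003771 m³/day.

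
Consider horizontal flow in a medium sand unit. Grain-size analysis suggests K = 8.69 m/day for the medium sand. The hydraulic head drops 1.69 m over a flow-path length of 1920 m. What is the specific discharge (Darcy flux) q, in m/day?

Hydraulic gradient i = Δh / L = 1.69 / 1920 = 0.0008802.
Specific discharge q = K · i = 8.690 × 0.0008802 = 0.007649 m/day.

0.00765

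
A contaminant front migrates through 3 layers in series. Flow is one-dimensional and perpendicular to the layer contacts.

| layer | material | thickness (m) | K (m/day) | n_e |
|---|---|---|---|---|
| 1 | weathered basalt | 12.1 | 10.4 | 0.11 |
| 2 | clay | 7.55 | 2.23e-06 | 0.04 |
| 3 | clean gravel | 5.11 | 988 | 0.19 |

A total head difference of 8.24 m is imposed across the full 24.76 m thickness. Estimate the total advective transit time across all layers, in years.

With flow normal to the layers, continuity requires the same specific discharge q through every layer.
Σ(b_i/K_i) = 12.1/10.4 + 7.55/2.23e-06 + 5.11/988 = 3.386e+06 d.
q = Δh / Σ(b_i/K_i) = 8.24 / 3.386e+06 = 2.434e-06 m/day.
In each layer the seepage velocity is v_i = q/n_i, so the layer transit time is t_i = b_i·n_i / q:
  layer 1 (weathered basalt): t_1 = 12.1 × 0.11 / 2.434e-06 = 5.469e+05 d
  layer 2 (clay): t_2 = 7.55 × 0.04 / 2.434e-06 = 1.241e+05 d
  layer 3 (clean gravel): t_3 = 5.11 × 0.19 / 2.434e-06 = 3.989e+05 d
Total t = Σ t_i = 1.070e+06 days = 2929 years.

2930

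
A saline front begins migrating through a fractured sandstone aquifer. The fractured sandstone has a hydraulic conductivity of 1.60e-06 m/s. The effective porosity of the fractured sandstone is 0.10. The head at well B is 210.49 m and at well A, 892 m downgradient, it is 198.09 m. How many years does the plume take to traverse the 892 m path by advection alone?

Convert K: 1.60e-06 m/s × 86400 = 0.1382 m/day.
Hydraulic gradient i = (210.49 − 198.09) / 892 = 12.4 / 892 = 0.01390.
Darcy flux q = K · i = 0.1382 × 0.01390 = 0.001922 m/day.
Seepage velocity v = q / n_e = 0.001922 / 0.10 = 0.01922 m/day.
Travel time t = L / v = 892 / 0.01922 = 46417 days = 127.1 years.

127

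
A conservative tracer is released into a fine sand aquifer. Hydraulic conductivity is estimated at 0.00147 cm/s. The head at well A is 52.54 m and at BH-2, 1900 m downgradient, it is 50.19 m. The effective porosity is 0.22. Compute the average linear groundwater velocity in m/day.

0.00714

Convert K: 0.00147 cm/s × 864 = 1.270 m/day.
Hydraulic gradient i = (52.54 − 50.19) / 1900 = 2.35 / 1900 = 0.001237.
Darcy flux q = K · i = 1.270 × 0.001237 = 0.001571 m/day.
Seepage velocity v = q / n_e = 0.001571 / 0.22 = 0.007140 m/day.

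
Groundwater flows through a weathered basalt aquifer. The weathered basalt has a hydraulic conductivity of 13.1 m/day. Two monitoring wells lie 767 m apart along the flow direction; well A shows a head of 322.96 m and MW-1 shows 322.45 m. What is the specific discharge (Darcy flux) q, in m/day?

0.00871

Hydraulic gradient i = (322.96 − 322.45) / 767 = 0.51 / 767 = 0.0006649.
Specific discharge q = K · i = 13.10 × 0.0006649 = 0.008711 m/day.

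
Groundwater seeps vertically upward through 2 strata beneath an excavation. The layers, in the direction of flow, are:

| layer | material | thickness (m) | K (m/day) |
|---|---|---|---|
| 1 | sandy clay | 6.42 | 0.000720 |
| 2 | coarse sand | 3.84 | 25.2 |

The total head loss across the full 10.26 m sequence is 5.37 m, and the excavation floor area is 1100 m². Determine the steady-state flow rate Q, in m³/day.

Flow is perpendicular to layering, so the layers act in series and the equivalent K is the thickness-weighted harmonic mean.
Total thickness L = 6.42 + 3.84 = 10.26 m.
Σ(b_i/K_i) = 6.42/0.000720 + 3.84/25.2 = 8917 d.
K_eq = L / Σ(b_i/K_i) = 10.26 / 8917 = 0.001151 m/day.
Q = K_eq · A · (Δh/L) = 0.001151 × 1100 × (5.37/10.26) = 0.6625 m³/day.

0.662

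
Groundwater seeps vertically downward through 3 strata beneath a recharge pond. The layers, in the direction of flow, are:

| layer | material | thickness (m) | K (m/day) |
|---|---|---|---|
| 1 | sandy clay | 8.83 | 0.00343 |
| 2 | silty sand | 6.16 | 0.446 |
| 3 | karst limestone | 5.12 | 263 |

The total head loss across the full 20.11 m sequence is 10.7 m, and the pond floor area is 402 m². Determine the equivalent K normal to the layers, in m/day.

0.00777

Flow is perpendicular to layering, so the layers act in series and the equivalent K is the thickness-weighted harmonic mean.
Total thickness L = 8.83 + 6.16 + 5.12 = 20.11 m.
Σ(b_i/K_i) = 8.83/0.00343 + 6.16/0.446 + 5.12/263 = 2588 d.
K_eq = L / Σ(b_i/K_i) = 20.11 / 2588 = 0.007770 m/day.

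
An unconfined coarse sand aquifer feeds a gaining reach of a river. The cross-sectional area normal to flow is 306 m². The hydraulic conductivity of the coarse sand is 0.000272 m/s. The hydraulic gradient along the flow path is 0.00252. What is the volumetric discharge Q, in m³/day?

Convert K: 0.000272 m/s × 86400 = 23.50 m/day.
Hydraulic gradient i = 0.00252.
Darcy's law: Q = K · A · i = 23.50 × 306.0 × 0.002520 = 18.12 m³/day.

18.1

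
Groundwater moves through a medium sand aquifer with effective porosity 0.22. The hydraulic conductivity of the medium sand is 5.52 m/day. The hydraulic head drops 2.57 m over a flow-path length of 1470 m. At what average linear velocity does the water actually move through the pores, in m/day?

Hydraulic gradient i = Δh / L = 2.57 / 1470 = 0.001748.
Darcy flux q = K · i = 5.520 × 0.001748 = 0.009651 m/day.
Seepage velocity v = q / n_e = 0.009651 / 0.22 = 0.04387 m/day.

0.0439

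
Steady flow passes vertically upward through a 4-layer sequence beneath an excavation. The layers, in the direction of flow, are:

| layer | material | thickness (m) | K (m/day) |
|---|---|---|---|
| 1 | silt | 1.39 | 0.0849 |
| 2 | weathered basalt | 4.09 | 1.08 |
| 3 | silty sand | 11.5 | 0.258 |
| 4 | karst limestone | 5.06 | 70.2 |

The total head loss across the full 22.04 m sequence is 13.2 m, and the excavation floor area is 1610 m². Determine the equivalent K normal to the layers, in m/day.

0.340

Flow is perpendicular to layering, so the layers act in series and the equivalent K is the thickness-weighted harmonic mean.
Total thickness L = 1.39 + 4.09 + 11.5 + 5.06 = 22.04 m.
Σ(b_i/K_i) = 1.39/0.0849 + 4.09/1.08 + 11.5/0.258 + 5.06/70.2 = 64.80 d.
K_eq = L / Σ(b_i/K_i) = 22.04 / 64.80 = 0.3401 m/day.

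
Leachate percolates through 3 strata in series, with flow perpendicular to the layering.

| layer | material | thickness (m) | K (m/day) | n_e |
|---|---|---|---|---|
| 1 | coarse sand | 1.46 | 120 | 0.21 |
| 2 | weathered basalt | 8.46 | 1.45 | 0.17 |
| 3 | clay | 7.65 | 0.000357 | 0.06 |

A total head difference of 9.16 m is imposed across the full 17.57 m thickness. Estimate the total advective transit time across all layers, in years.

14.1

With flow normal to the layers, continuity requires the same specific discharge q through every layer.
Σ(b_i/K_i) = 1.46/120 + 8.46/1.45 + 7.65/0.000357 = 21434 d.
q = Δh / Σ(b_i/K_i) = 9.16 / 21434 = 0.0004274 m/day.
In each layer the seepage velocity is v_i = q/n_i, so the layer transit time is t_i = b_i·n_i / q:
  layer 1 (coarse sand): t_1 = 1.46 × 0.21 / 0.0004274 = 717.4 d
  layer 2 (weathered basalt): t_2 = 8.46 × 0.17 / 0.0004274 = 3365 d
  layer 3 (clay): t_3 = 7.65 × 0.06 / 0.0004274 = 1074 d
Total t = Σ t_i = 5157 days = 14.12 years.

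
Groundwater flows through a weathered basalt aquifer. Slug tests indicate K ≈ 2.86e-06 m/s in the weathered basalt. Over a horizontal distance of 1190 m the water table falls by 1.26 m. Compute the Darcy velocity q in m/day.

Convert K: 2.86e-06 m/s × 86400 = 0.2471 m/day.
Hydraulic gradient i = Δh / L = 1.26 / 1190 = 0.001059.
Specific discharge q = K · i = 0.2471 × 0.001059 = 0.0002616 m/day.

0.000262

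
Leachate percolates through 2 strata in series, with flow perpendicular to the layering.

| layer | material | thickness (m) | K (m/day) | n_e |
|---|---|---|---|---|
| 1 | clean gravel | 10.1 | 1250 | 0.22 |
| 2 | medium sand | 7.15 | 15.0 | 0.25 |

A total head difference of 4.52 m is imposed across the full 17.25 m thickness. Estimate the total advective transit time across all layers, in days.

With flow normal to the layers, continuity requires the same specific discharge q through every layer.
Σ(b_i/K_i) = 10.1/1250 + 7.15/15.0 = 0.4847 d.
q = Δh / Σ(b_i/K_i) = 4.52 / 0.4847 = 9.324 m/day.
In each layer the seepage velocity is v_i = q/n_i, so the layer transit time is t_i = b_i·n_i / q:
  layer 1 (clean gravel): t_1 = 10.1 × 0.22 / 9.324 = 0.2383 d
  layer 2 (medium sand): t_2 = 7.15 × 0.25 / 9.324 = 0.1917 d
Total t = Σ t_i = 0.4300 days.

0.430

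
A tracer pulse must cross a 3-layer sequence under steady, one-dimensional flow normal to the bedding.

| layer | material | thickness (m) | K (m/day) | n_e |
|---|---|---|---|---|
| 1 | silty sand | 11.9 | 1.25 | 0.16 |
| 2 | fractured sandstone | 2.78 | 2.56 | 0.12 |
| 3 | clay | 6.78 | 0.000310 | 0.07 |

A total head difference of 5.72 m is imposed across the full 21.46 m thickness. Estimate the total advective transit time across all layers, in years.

With flow normal to the layers, continuity requires the same specific discharge q through every layer.
Σ(b_i/K_i) = 11.9/1.25 + 2.78/2.56 + 6.78/0.000310 = 21882 d.
q = Δh / Σ(b_i/K_i) = 5.72 / 21882 = 0.0002614 m/day.
In each layer the seepage velocity is v_i = q/n_i, so the layer transit time is t_i = b_i·n_i / q:
  layer 1 (silty sand): t_1 = 11.9 × 0.16 / 0.0002614 = 7284 d
  layer 2 (fractured sandstone): t_2 = 2.78 × 0.12 / 0.0002614 = 1276 d
  layer 3 (clay): t_3 = 6.78 × 0.07 / 0.0002614 = 1816 d
Total t = Σ t_i = 10375 days = 28.41 years.

28.4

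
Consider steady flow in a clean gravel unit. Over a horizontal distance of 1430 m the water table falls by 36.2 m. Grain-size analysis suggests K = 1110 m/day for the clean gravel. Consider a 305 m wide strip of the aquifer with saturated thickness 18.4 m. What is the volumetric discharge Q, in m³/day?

158000

Cross-sectional area A = 305 × 18.4 = 5612 m².
Hydraulic gradient i = Δh / L = 36.2 / 1430 = 0.02531.
Darcy's law: Q = K · A · i = 1110 × 5612 × 0.02531 = 1.577e+05 m³/day.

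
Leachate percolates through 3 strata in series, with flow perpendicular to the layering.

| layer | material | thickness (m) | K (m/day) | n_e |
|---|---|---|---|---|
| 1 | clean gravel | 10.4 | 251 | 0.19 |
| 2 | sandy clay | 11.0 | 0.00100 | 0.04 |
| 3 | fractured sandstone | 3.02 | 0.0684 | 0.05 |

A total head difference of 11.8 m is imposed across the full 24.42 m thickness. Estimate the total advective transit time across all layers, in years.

6.58

With flow normal to the layers, continuity requires the same specific discharge q through every layer.
Σ(b_i/K_i) = 10.4/251 + 11.0/0.00100 + 3.02/0.0684 = 11044 d.
q = Δh / Σ(b_i/K_i) = 11.8 / 11044 = 0.001068 m/day.
In each layer the seepage velocity is v_i = q/n_i, so the layer transit time is t_i = b_i·n_i / q:
  layer 1 (clean gravel): t_1 = 10.4 × 0.19 / 0.001068 = 1849 d
  layer 2 (sandy clay): t_2 = 11.0 × 0.04 / 0.001068 = 411.8 d
  layer 3 (fractured sandstone): t_3 = 3.02 × 0.05 / 0.001068 = 141.3 d
Total t = Σ t_i = 2403 days = 6.578 years.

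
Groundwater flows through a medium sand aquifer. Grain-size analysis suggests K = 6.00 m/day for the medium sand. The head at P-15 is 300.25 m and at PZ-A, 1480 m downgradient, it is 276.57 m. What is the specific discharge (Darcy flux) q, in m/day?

0.0960

Hydraulic gradient i = (300.25 − 276.57) / 1480 = 23.68 / 1480 = 0.01600.
Specific discharge q = K · i = 6.000 × 0.01600 = 0.09600 m/day.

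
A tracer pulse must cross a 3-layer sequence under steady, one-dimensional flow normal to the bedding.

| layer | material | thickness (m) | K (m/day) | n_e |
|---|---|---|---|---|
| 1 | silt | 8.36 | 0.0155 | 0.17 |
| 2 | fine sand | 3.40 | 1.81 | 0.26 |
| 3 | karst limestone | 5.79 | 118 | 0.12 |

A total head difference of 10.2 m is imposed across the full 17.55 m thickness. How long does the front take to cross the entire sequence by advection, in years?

With flow normal to the layers, continuity requires the same specific discharge q through every layer.
Σ(b_i/K_i) = 8.36/0.0155 + 3.40/1.81 + 5.79/118 = 541.3 d.
q = Δh / Σ(b_i/K_i) = 10.2 / 541.3 = 0.01884 m/day.
In each layer the seepage velocity is v_i = q/n_i, so the layer transit time is t_i = b_i·n_i / q:
  layer 1 (silt): t_1 = 8.36 × 0.17 / 0.01884 = 75.42 d
  layer 2 (fine sand): t_2 = 3.40 × 0.26 / 0.01884 = 46.91 d
  layer 3 (karst limestone): t_3 = 5.79 × 0.12 / 0.01884 = 36.87 d
Total t = Σ t_i = 159.2 days = 0.4359 years.

0.436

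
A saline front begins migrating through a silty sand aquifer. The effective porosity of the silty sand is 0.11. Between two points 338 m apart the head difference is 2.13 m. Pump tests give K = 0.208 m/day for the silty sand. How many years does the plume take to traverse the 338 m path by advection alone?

Hydraulic gradient i = Δh / L = 2.13 / 338 = 0.006302.
Darcy flux q = K · i = 0.2080 × 0.006302 = 0.001311 m/day.
Seepage velocity v = q / n_e = 0.001311 / 0.11 = 0.01192 m/day.
Travel time t = L / v = 338 / 0.01192 = 28365 days = 77.66 years.

77.7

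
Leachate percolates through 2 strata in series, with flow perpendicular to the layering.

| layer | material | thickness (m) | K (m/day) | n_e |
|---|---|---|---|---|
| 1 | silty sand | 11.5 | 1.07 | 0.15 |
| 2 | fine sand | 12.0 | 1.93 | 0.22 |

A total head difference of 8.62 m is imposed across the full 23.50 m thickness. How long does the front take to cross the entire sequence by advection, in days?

With flow normal to the layers, continuity requires the same specific discharge q through every layer.
Σ(b_i/K_i) = 11.5/1.07 + 12.0/1.93 = 16.97 d.
q = Δh / Σ(b_i/K_i) = 8.62 / 16.97 = 0.5081 m/day.
In each layer the seepage velocity is v_i = q/n_i, so the layer transit time is t_i = b_i·n_i / q:
  layer 1 (silty sand): t_1 = 11.5 × 0.15 / 0.5081 = 3.395 d
  layer 2 (fine sand): t_2 = 12.0 × 0.22 / 0.5081 = 5.196 d
Total t = Σ t_i = 8.591 days.

8.59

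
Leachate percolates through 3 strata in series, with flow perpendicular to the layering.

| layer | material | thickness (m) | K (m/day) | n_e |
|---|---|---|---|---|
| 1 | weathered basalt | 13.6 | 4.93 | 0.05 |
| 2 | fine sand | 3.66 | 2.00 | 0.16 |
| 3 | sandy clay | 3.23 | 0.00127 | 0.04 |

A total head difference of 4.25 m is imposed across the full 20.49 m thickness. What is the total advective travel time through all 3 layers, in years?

2.29

With flow normal to the layers, continuity requires the same specific discharge q through every layer.
Σ(b_i/K_i) = 13.6/4.93 + 3.66/2.00 + 3.23/0.00127 = 2548 d.
q = Δh / Σ(b_i/K_i) = 4.25 / 2548 = 0.001668 m/day.
In each layer the seepage velocity is v_i = q/n_i, so the layer transit time is t_i = b_i·n_i / q:
  layer 1 (weathered basalt): t_1 = 13.6 × 0.05 / 0.001668 = 407.7 d
  layer 2 (fine sand): t_2 = 3.66 × 0.16 / 0.001668 = 351.1 d
  layer 3 (sandy clay): t_3 = 3.23 × 0.04 / 0.001668 = 77.46 d
Total t = Σ t_i = 836.2 days = 2.289 years.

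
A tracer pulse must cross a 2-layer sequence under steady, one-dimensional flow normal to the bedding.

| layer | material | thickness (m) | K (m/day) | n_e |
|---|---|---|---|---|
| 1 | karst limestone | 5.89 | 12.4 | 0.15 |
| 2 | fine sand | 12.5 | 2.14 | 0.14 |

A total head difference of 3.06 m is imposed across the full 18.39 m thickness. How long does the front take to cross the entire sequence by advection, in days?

5.44

With flow normal to the layers, continuity requires the same specific discharge q through every layer.
Σ(b_i/K_i) = 5.89/12.4 + 12.5/2.14 = 6.316 d.
q = Δh / Σ(b_i/K_i) = 3.06 / 6.316 = 0.4845 m/day.
In each layer the seepage velocity is v_i = q/n_i, so the layer transit time is t_i = b_i·n_i / q:
  layer 1 (karst limestone): t_1 = 5.89 × 0.15 / 0.4845 = 1.824 d
  layer 2 (fine sand): t_2 = 12.5 × 0.14 / 0.4845 = 3.612 d
Total t = Σ t_i = 5.436 days.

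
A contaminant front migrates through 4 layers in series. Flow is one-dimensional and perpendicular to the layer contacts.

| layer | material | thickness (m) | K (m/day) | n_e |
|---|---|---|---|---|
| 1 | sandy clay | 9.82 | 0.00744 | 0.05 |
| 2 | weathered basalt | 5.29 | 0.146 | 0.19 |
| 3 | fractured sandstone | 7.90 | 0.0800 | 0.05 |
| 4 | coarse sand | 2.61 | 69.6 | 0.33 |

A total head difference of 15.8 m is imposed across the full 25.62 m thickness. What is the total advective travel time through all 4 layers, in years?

0.694

With flow normal to the layers, continuity requires the same specific discharge q through every layer.
Σ(b_i/K_i) = 9.82/0.00744 + 5.29/0.146 + 7.90/0.0800 + 2.61/69.6 = 1455 d.
q = Δh / Σ(b_i/K_i) = 15.8 / 1455 = 0.01086 m/day.
In each layer the seepage velocity is v_i = q/n_i, so the layer transit time is t_i = b_i·n_i / q:
  layer 1 (sandy clay): t_1 = 9.82 × 0.05 / 0.01086 = 45.21 d
  layer 2 (weathered basalt): t_2 = 5.29 × 0.19 / 0.01086 = 92.55 d
  layer 3 (fractured sandstone): t_3 = 7.90 × 0.05 / 0.01086 = 36.37 d
  layer 4 (coarse sand): t_4 = 2.61 × 0.33 / 0.01086 = 79.31 d
Total t = Σ t_i = 253.4 days = 0.6939 years.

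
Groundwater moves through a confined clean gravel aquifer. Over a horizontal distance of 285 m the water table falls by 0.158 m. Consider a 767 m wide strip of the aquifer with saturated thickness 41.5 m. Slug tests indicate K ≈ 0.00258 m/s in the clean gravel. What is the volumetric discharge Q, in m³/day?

Convert K: 0.00258 m/s × 86400 = 222.9 m/day.
Cross-sectional area A = 767 × 41.5 = 31830 m².
Hydraulic gradient i = Δh / L = 0.158 / 285 = 0.0005544.
Darcy's law: Q = K · A · i = 222.9 × 31830 × 0.0005544 = 3934 m³/day.

3930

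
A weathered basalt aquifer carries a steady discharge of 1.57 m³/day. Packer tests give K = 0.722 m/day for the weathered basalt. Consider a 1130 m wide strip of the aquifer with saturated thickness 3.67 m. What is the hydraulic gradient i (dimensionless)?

0.000524

Cross-sectional area A = 1130 × 3.67 = 4147 m².
From Q = K·A·i, i = Q / (K·A) = 1.57 / (0.7220 × 4147) = 0.0005243.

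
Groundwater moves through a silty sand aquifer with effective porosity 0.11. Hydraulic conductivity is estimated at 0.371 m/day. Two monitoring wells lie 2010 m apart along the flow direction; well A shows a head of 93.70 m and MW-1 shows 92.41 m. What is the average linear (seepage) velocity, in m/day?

Hydraulic gradient i = (93.70 − 92.41) / 2010 = 1.29 / 2010 = 0.0006418.
Darcy flux q = K · i = 0.3710 × 0.0006418 = 0.0002381 m/day.
Seepage velocity v = q / n_e = 0.0002381 / 0.11 = 0.002165 m/day.

0.00216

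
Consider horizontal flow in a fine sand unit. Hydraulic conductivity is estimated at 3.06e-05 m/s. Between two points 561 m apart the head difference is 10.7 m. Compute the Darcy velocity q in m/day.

0.0504

Convert K: 3.06e-05 m/s × 86400 = 2.644 m/day.
Hydraulic gradient i = Δh / L = 10.7 / 561 = 0.01907.
Specific discharge q = K · i = 2.644 × 0.01907 = 0.05043 m/day.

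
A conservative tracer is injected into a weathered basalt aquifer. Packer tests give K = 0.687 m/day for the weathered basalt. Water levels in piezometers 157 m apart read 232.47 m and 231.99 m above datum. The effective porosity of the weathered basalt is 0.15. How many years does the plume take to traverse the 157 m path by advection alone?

Hydraulic gradient i = (232.47 − 231.99) / 157 = 0.48 / 157 = 0.003057.
Darcy flux q = K · i = 0.6870 × 0.003057 = 0.002100 m/day.
Seepage velocity v = q / n_e = 0.002100 / 0.15 = 0.01400 m/day.
Travel time t = L / v = 157 / 0.01400 = 11212 days = 30.70 years.

30.7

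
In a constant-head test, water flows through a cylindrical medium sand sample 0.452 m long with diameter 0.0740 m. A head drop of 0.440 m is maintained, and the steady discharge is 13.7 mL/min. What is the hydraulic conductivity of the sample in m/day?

Cross-sectional area A = π·(d/2)² = π × (0.0740/2)² = 0.004301 m².
Convert discharge: 13.7 mL/min = 2.283e-07 m³/s.
Darcy's law rearranged: K = Q·L / (A·Δh) = 2.283e-07 × 0.452 / (0.004301 × 0.440) = 5.454e-05 m/s = 4.712 m/day.

4.71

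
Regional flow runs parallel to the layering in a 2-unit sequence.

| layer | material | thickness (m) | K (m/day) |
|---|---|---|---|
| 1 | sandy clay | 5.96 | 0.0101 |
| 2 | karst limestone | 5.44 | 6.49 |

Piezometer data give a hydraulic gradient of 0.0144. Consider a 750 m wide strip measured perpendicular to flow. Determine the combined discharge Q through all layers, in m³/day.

Flow is parallel to layering, so each bed carries its own Darcy discharge and the transmissivities add.
Σ(K_i·b_i) = 0.0101×5.96 + 6.49×5.44 = 35.37 m²/day.
Hydraulic gradient i = 0.0144.
Q = Σ(K_i·b_i) · W · i = 35.37 × 750 × 0.01440 = 382.0 m³/day.

382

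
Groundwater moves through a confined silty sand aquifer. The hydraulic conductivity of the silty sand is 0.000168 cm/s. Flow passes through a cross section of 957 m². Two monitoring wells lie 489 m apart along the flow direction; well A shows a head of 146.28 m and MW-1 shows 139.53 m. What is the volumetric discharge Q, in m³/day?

Convert K: 0.000168 cm/s × 864 = 0.1452 m/day.
Hydraulic gradient i = (146.28 − 139.53) / 489 = 6.75 / 489 = 0.01380.
Darcy's law: Q = K · A · i = 0.1452 × 957.0 × 0.01380 = 1.917 m³/day.

1.92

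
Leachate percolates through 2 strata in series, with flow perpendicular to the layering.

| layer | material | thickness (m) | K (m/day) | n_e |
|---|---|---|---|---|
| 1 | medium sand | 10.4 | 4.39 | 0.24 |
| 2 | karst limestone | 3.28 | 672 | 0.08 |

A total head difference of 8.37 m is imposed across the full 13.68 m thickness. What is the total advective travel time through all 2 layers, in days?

With flow normal to the layers, continuity requires the same specific discharge q through every layer.
Σ(b_i/K_i) = 10.4/4.39 + 3.28/672 = 2.374 d.
q = Δh / Σ(b_i/K_i) = 8.37 / 2.374 = 3.526 m/day.
In each layer the seepage velocity is v_i = q/n_i, so the layer transit time is t_i = b_i·n_i / q:
  layer 1 (medium sand): t_1 = 10.4 × 0.24 / 3.526 = 0.7079 d
  layer 2 (karst limestone): t_2 = 3.28 × 0.08 / 3.526 = 0.07442 d
Total t = Σ t_i = 0.7823 days.

0.782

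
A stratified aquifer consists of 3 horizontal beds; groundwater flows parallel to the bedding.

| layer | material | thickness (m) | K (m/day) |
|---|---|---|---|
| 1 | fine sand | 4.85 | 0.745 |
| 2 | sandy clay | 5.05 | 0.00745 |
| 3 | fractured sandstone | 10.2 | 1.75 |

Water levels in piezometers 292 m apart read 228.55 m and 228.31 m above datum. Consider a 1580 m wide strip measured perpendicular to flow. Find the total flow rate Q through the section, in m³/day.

27.9

Flow is parallel to layering, so each bed carries its own Darcy discharge and the transmissivities add.
Σ(K_i·b_i) = 0.745×4.85 + 0.00745×5.05 + 1.75×10.2 = 21.50 m²/day.
Hydraulic gradient i = (228.55 − 228.31) / 292 = 0.24 / 292 = 0.0008219.
Q = Σ(K_i·b_i) · W · i = 21.50 × 1580 × 0.0008219 = 27.92 m³/day.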